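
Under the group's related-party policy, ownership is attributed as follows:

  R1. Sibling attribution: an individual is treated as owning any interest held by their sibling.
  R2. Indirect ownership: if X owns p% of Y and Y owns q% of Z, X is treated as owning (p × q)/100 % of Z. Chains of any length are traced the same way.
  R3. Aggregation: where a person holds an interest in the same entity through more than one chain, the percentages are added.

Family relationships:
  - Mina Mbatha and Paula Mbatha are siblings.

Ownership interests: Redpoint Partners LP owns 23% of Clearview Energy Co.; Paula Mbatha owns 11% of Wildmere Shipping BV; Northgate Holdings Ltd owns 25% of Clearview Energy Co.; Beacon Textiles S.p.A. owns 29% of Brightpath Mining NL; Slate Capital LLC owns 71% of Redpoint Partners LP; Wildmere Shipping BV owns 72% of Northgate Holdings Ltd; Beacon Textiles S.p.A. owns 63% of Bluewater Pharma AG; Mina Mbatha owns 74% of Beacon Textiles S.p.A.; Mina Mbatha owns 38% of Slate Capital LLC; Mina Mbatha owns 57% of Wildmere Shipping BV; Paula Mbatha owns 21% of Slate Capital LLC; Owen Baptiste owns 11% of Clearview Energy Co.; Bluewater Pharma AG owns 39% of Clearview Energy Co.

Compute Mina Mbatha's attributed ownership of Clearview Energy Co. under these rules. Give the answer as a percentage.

40.0565%

By sibling attribution (R1), Mina Mbatha is treated as also owning Paula Mbatha's interest in Wildmere Shipping BV, giving 57% + 11% = 68%.
By sibling attribution (R1), Mina Mbatha is treated as also owning Paula Mbatha's interest in Slate Capital LLC, giving 38% + 21% = 59%.
Chain via Wildmere Shipping BV → Northgate Holdings Ltd (R2): 68% × 72% × 25% = 12.24% of Clearview Energy Co.
Chain via Slate Capital LLC → Redpoint Partners LP (R2): 59% × 71% × 23% = 9.6347% of Clearview Energy Co.
Chain via Beacon Textiles S.p.A. → Bluewater Pharma AG (R2): 74% × 63% × 39% = 18.1818% of Clearview Energy Co.
Aggregating (R3): 12.24% + 9.6347% + 18.1818% = 40.0565%.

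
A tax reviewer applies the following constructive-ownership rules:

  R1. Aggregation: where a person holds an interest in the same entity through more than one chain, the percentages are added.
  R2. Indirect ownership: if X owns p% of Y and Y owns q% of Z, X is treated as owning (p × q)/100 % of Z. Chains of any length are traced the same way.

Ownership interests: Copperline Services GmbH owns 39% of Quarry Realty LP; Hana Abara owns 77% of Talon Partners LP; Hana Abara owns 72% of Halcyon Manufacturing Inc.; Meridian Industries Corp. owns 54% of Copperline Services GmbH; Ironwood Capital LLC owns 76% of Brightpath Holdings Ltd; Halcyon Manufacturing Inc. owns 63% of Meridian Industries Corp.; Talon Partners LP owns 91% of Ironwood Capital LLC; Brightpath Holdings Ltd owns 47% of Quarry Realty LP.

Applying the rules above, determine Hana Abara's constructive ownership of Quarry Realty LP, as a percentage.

Chain via Talon Partners LP → Ironwood Capital LLC → Brightpath Holdings Ltd (R2): 77% × 91% × 76% × 47% = 25.029004% of Quarry Realty LP.
Chain via Halcyon Manufacturing Inc. → Meridian Industries Corp. → Copperline Services GmbH (R2): 72% × 63% × 54% × 39% = 9.552816% of Quarry Realty LP.
Aggregating (R1): 25.029004% + 9.552816% = 34.58182%.

34.58182%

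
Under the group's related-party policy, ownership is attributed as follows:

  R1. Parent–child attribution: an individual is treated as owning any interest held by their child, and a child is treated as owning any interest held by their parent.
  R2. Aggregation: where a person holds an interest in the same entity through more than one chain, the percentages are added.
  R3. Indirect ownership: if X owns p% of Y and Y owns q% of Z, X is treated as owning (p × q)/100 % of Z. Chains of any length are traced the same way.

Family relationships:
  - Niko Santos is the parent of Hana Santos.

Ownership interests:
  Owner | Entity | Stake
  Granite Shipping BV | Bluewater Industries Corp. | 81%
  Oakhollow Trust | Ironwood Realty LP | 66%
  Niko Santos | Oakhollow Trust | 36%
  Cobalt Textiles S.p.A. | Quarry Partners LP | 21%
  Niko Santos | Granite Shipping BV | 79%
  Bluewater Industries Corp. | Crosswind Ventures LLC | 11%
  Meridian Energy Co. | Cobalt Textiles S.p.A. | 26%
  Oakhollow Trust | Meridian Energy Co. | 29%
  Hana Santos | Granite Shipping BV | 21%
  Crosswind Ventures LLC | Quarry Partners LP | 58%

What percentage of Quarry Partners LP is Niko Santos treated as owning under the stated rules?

By parent–child attribution (R1), Niko Santos is treated as also owning Hana Santos's interest in Granite Shipping BV, giving 79% + 21% = 100%.
Chain via Oakhollow Trust → Meridian Energy Co. → Cobalt Textiles S.p.A. (R3): 36% × 29% × 26% × 21% = 0.570024% of Quarry Partners LP.
Chain via Granite Shipping BV → Bluewater Industries Corp. → Crosswind Ventures LLC (R3): 100% × 81% × 11% × 58% = 5.1678% of Quarry Partners LP.
Aggregating (R2): 0.570024% + 5.1678% = 5.737824%.

5.737824%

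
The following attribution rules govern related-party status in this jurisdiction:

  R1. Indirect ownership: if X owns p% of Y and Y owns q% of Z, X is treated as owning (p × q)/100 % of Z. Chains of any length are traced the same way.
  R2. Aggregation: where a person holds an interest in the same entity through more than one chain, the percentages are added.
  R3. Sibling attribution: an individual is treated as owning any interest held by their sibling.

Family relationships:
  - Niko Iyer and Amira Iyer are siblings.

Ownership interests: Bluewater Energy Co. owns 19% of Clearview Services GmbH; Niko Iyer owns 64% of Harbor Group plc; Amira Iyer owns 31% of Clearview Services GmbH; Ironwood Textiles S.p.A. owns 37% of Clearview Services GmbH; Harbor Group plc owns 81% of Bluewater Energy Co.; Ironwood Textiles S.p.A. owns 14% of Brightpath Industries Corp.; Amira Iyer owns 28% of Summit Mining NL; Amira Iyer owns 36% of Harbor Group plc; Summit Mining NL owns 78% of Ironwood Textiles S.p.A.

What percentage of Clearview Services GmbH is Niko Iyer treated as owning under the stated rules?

By sibling attribution (R3), Niko Iyer is treated as also owning Amira Iyer's interest in Harbor Group plc, giving 64% + 36% = 100%.
By sibling attribution (R3), Niko Iyer is treated as owning Amira Iyer's 28% interest in Summit Mining NL.
By sibling attribution (R3), Niko Iyer is treated as owning Amira Iyer's 31% interest in Clearview Services GmbH.
Chain via Harbor Group plc → Bluewater Energy Co. (R1): 100% × 81% × 19% = 15.39% of Clearview Services GmbH.
Chain via Summit Mining NL → Ironwood Textiles S.p.A. (R1): 28% × 78% × 37% = 8.0808% of Clearview Services GmbH.
Direct interest in Clearview Services GmbH: 31%.
Aggregating (R2): 15.39% + 8.0808% + 31% = 54.4708%.

54.4708%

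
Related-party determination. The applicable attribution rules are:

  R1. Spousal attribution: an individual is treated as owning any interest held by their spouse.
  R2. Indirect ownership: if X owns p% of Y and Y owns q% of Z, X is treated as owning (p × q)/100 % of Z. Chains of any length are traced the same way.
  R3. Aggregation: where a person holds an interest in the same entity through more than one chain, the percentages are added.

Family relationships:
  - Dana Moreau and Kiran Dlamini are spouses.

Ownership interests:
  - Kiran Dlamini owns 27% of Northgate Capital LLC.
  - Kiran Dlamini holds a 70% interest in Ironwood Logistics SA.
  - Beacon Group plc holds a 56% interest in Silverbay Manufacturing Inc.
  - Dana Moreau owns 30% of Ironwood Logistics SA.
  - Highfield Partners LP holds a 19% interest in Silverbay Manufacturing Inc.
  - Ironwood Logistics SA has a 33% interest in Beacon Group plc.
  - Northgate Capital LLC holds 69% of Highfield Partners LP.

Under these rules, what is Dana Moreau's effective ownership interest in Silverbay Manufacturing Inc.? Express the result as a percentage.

By spousal attribution (R1), Dana Moreau is treated as also owning Kiran Dlamini's interest in Ironwood Logistics SA, giving 30% + 70% = 100%.
By spousal attribution (R1), Dana Moreau is treated as owning Kiran Dlamini's 27% interest in Northgate Capital LLC.
Chain via Ironwood Logistics SA → Beacon Group plc (R2): 100% × 33% × 56% = 18.48% of Silverbay Manufacturing Inc.
Chain via Northgate Capital LLC → Highfield Partners LP (R2): 27% × 69% × 19% = 3.5397% of Silverbay Manufacturing Inc.
Aggregating (R3): 18.48% + 3.5397% = 22.0197%.

22.0197%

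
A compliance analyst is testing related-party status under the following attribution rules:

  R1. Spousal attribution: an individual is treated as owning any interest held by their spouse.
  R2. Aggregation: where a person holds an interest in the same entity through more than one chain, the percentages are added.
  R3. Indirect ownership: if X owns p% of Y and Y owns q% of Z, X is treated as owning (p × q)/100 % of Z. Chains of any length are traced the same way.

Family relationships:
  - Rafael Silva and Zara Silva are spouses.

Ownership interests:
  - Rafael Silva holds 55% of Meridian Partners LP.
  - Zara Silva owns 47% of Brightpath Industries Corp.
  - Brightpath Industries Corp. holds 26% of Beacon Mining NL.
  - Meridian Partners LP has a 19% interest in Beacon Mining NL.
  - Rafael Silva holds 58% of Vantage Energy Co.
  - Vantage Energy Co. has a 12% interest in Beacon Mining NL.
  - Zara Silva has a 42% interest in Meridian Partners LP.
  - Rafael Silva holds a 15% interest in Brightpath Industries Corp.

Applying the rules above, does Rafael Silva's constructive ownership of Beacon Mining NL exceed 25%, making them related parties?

By spousal attribution (R1), Rafael Silva is treated as also owning Zara Silva's interest in Brightpath Industries Corp, giving 15% + 47% = 62%.
By spousal attribution (R1), Rafael Silva is treated as also owning Zara Silva's interest in Meridian Partners LP, giving 55% + 42% = 97%.
Chain via Brightpath Industries Corp. (R3): 62% × 26% = 16.12% of Beacon Mining NL.
Chain via Vantage Energy Co. (R3): 58% × 12% = 6.96% of Beacon Mining NL.
Chain via Meridian Partners LP (R3): 97% × 19% = 18.43% of Beacon Mining NL.
Aggregating (R2): 16.12% + 6.96% + 18.43% = 41.51%.
41.51% exceeds the 25% threshold, so Rafael is a related party to Beacon Mining NL.

Yes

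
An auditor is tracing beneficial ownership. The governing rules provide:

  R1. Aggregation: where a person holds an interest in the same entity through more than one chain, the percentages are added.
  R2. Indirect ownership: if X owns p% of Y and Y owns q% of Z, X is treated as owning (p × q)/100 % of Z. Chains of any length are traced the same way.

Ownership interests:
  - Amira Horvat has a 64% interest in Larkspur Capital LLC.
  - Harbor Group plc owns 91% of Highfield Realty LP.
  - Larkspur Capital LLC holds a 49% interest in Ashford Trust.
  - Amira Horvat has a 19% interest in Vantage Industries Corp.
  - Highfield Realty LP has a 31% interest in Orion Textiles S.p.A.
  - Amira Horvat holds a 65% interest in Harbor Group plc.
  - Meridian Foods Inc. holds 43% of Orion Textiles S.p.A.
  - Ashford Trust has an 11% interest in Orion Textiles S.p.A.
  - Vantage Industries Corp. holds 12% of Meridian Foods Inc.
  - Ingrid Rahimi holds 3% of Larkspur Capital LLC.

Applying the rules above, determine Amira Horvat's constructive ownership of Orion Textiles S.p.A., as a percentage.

22.7665%

Chain via Larkspur Capital LLC → Ashford Trust (R2): 64% × 49% × 11% = 3.4496% of Orion Textiles S.p.A.
Chain via Vantage Industries Corp. → Meridian Foods Inc. (R2): 19% × 12% × 43% = 0.9804% of Orion Textiles S.p.A.
Chain via Harbor Group plc → Highfield Realty LP (R2): 65% × 91% × 31% = 18.3365% of Orion Textiles S.p.A.
Aggregating (R1): 3.4496% + 0.9804% + 18.3365% = 22.7665%.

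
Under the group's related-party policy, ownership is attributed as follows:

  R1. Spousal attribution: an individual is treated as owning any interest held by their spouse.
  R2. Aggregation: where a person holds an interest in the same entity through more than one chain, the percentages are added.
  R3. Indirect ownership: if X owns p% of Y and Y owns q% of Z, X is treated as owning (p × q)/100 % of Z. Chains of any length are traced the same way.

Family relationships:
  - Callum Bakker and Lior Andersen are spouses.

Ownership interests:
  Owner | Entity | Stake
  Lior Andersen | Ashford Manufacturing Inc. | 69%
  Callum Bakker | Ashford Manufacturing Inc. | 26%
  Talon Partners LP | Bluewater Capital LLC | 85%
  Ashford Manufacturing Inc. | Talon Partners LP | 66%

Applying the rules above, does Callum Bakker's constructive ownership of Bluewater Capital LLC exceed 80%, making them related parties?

By spousal attribution (R1), Callum Bakker is treated as also owning Lior Andersen's interest in Ashford Manufacturing Inc, giving 26% + 69% = 95%.
Chain via Ashford Manufacturing Inc. → Talon Partners LP (R3): 95% × 66% × 85% = 53.295% of Bluewater Capital LLC.
53.295% does not exceed the 80% threshold, so Callum is not a related party to Bluewater Capital LLC.

No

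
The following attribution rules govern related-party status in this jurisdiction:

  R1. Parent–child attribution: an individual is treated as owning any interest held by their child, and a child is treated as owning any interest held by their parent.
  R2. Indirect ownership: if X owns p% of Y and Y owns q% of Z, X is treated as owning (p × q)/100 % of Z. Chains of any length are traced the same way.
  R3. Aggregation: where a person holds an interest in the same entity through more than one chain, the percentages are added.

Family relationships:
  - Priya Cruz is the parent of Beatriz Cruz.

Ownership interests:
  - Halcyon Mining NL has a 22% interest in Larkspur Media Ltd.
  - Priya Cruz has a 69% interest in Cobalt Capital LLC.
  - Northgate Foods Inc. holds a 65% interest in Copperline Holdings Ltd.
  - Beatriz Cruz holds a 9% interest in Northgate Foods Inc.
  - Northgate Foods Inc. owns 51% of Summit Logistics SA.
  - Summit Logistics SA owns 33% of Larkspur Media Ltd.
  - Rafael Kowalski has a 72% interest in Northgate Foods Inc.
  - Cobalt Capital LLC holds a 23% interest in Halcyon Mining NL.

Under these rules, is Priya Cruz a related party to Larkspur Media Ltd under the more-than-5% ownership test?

By parent–child attribution (R1), Priya Cruz is treated as owning Beatriz Cruz's 9% interest in Northgate Foods Inc.
Chain via Cobalt Capital LLC → Halcyon Mining NL (R2): 69% × 23% × 22% = 3.4914% of Larkspur Media Ltd.
Chain via Northgate Foods Inc. → Summit Logistics SA (R2): 9% × 51% × 33% = 1.5147% of Larkspur Media Ltd.
Aggregating (R3): 3.4914% + 1.5147% = 5.0061%.
5.0061% exceeds the 5% threshold, so Priya is a related party to Larkspur Media Ltd.

Yes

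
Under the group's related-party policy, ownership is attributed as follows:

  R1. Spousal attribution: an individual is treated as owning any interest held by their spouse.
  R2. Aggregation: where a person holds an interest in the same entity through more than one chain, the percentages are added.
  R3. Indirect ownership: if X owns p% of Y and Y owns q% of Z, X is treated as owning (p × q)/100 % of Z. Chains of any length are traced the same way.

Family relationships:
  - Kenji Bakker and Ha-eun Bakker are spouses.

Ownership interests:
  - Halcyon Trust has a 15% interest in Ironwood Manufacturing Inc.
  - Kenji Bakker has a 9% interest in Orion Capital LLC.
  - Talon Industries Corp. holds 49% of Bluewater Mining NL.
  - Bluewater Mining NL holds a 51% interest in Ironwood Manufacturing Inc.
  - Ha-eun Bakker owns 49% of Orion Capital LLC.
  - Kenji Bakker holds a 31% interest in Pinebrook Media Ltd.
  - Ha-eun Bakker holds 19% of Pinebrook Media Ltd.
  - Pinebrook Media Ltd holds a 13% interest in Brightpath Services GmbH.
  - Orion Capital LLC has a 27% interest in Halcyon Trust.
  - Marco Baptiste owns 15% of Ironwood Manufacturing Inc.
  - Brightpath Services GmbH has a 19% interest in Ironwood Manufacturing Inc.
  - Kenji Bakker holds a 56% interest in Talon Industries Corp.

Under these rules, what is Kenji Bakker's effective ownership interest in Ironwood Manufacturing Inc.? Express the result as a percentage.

By spousal attribution (R1), Kenji Bakker is treated as also owning Ha-eun Bakker's interest in Pinebrook Media Ltd, giving 31% + 19% = 50%.
By spousal attribution (R1), Kenji Bakker is treated as also owning Ha-eun Bakker's interest in Orion Capital LLC, giving 9% + 49% = 58%.
Chain via Pinebrook Media Ltd → Brightpath Services GmbH (R3): 50% × 13% × 19% = 1.235% of Ironwood Manufacturing Inc.
Chain via Orion Capital LLC → Halcyon Trust (R3): 58% × 27% × 15% = 2.349% of Ironwood Manufacturing Inc.
Chain via Talon Industries Corp. → Bluewater Mining NL (R3): 56% × 49% × 51% = 13.9944% of Ironwood Manufacturing Inc.
Aggregating (R2): 1.235% + 2.349% + 13.9944% = 17.5784%.

17.5784%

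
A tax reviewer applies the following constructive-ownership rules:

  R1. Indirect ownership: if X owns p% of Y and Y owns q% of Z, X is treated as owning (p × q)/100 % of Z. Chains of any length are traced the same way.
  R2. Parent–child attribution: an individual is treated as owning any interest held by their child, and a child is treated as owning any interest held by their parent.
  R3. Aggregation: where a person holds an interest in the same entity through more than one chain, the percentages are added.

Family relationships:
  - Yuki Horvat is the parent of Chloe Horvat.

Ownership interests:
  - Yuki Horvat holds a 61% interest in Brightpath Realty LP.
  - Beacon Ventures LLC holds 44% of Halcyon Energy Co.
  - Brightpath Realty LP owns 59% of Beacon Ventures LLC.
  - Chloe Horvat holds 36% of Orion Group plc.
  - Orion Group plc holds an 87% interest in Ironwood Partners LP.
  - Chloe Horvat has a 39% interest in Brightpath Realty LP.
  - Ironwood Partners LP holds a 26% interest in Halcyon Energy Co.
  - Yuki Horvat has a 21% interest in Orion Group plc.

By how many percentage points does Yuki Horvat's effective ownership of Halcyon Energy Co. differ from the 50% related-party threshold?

By parent–child attribution (R2), Yuki Horvat is treated as also owning Chloe Horvat's interest in Brightpath Realty LP, giving 61% + 39% = 100%.
By parent–child attribution (R2), Yuki Horvat is treated as also owning Chloe Horvat's interest in Orion Group plc, giving 21% + 36% = 57%.
Chain via Brightpath Realty LP → Beacon Ventures LLC (R1): 100% × 59% × 44% = 25.96% of Halcyon Energy Co.
Chain via Orion Group plc → Ironwood Partners LP (R1): 57% × 87% × 26% = 12.8934% of Halcyon Energy Co.
Aggregating (R3): 25.96% + 12.8934% = 38.8534%.
38.8534% falls short of the 50% threshold by 11.1466 percentage points.

11.1466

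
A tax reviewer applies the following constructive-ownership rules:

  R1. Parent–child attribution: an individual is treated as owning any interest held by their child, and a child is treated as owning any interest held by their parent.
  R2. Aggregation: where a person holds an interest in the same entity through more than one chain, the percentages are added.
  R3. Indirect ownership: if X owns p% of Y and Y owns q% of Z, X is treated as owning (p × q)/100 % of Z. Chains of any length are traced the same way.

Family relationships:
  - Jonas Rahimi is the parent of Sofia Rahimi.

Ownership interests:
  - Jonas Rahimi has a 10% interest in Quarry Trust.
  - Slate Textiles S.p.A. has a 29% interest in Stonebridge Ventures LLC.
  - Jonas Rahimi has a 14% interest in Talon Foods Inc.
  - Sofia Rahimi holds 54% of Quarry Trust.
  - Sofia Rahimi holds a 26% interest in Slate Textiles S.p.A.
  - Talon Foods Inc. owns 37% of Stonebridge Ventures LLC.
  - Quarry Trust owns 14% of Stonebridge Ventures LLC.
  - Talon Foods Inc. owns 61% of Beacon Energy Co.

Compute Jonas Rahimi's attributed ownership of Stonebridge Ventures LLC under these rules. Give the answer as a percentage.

21.68%

By parent–child attribution (R1), Jonas Rahimi is treated as also owning Sofia Rahimi's interest in Quarry Trust, giving 10% + 54% = 64%.
By parent–child attribution (R1), Jonas Rahimi is treated as owning Sofia Rahimi's 26% interest in Slate Textiles S.p.A.
Chain via Talon Foods Inc. (R3): 14% × 37% = 5.18% of Stonebridge Ventures LLC.
Chain via Quarry Trust (R3): 64% × 14% = 8.96% of Stonebridge Ventures LLC.
Chain via Slate Textiles S.p.A. (R3): 26% × 29% = 7.54% of Stonebridge Ventures LLC.
Aggregating (R2): 5.18% + 8.96% + 7.54% = 21.68%.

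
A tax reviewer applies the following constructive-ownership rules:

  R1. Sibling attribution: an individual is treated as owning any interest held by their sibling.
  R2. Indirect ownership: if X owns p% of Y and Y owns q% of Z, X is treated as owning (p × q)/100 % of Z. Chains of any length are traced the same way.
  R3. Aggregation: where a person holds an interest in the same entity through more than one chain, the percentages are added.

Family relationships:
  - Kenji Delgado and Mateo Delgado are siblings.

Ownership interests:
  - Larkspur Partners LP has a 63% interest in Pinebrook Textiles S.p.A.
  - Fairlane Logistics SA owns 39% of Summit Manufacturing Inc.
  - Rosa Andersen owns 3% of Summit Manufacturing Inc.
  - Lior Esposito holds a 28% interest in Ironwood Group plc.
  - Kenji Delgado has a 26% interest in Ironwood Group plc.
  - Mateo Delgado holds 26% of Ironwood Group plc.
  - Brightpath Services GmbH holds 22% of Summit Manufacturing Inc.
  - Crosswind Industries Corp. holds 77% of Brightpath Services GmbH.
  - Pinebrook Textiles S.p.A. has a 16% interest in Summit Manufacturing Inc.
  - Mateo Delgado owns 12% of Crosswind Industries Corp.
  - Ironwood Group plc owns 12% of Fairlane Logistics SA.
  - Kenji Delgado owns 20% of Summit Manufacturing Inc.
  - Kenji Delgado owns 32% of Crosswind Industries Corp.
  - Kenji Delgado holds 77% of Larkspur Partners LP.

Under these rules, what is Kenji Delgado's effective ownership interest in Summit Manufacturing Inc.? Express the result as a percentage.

37.6488%

By sibling attribution (R1), Kenji Delgado is treated as also owning Mateo Delgado's interest in Crosswind Industries Corp, giving 32% + 12% = 44%.
By sibling attribution (R1), Kenji Delgado is treated as also owning Mateo Delgado's interest in Ironwood Group plc, giving 26% + 26% = 52%.
Chain via Crosswind Industries Corp. → Brightpath Services GmbH (R2): 44% × 77% × 22% = 7.4536% of Summit Manufacturing Inc.
Chain via Larkspur Partners LP → Pinebrook Textiles S.p.A. (R2): 77% × 63% × 16% = 7.7616% of Summit Manufacturing Inc.
Chain via Ironwood Group plc → Fairlane Logistics SA (R2): 52% × 12% × 39% = 2.4336% of Summit Manufacturing Inc.
Direct interest in Summit Manufacturing Inc: 20%.
Aggregating (R3): 7.4536% + 7.7616% + 2.4336% + 20% = 37.6488%.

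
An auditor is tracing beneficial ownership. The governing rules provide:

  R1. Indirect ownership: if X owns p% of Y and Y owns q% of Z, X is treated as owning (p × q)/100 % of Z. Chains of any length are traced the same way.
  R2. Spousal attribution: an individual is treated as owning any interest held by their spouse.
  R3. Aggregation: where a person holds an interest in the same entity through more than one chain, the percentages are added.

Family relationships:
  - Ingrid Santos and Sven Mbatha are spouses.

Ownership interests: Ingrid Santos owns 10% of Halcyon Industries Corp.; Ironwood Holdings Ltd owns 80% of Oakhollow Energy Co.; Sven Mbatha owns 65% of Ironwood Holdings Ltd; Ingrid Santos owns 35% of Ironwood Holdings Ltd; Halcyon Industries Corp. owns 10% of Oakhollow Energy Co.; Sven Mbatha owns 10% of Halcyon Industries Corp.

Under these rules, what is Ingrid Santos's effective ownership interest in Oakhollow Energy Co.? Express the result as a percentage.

82%

By spousal attribution (R2), Ingrid Santos is treated as also owning Sven Mbatha's interest in Ironwood Holdings Ltd, giving 35% + 65% = 100%.
By spousal attribution (R2), Ingrid Santos is treated as also owning Sven Mbatha's interest in Halcyon Industries Corp, giving 10% + 10% = 20%.
Chain via Ironwood Holdings Ltd (R1): 100% × 80% = 80% of Oakhollow Energy Co.
Chain via Halcyon Industries Corp. (R1): 20% × 10% = 2% of Oakhollow Energy Co.
Aggregating (R3): 80% + 2% = 82%.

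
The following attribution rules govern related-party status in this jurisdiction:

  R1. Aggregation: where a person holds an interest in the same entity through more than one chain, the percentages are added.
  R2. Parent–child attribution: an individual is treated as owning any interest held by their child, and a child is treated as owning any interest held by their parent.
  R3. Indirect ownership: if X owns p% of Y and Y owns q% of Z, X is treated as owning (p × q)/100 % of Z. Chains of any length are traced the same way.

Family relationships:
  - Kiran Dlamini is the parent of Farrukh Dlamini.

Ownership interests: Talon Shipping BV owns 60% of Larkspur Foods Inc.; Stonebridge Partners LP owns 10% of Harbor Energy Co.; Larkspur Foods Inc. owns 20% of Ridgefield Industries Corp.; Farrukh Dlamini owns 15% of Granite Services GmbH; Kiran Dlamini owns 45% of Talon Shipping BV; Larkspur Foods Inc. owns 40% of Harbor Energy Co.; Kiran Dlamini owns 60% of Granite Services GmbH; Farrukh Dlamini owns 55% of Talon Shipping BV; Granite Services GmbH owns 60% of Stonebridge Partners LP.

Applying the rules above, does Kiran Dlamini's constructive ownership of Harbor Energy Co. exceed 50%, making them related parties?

By parent–child attribution (R2), Kiran Dlamini is treated as also owning Farrukh Dlamini's interest in Talon Shipping BV, giving 45% + 55% = 100%.
By parent–child attribution (R2), Kiran Dlamini is treated as also owning Farrukh Dlamini's interest in Granite Services GmbH, giving 60% + 15% = 75%.
Chain via Talon Shipping BV → Larkspur Foods Inc. (R3): 100% × 60% × 40% = 24% of Harbor Energy Co.
Chain via Granite Services GmbH → Stonebridge Partners LP (R3): 75% × 60% × 10% = 4.5% of Harbor Energy Co.
Aggregating (R1): 24% + 4.5% = 28.5%.
28.5% does not exceed the 50% threshold, so Kiran is not a related party to Harbor Energy Co.

No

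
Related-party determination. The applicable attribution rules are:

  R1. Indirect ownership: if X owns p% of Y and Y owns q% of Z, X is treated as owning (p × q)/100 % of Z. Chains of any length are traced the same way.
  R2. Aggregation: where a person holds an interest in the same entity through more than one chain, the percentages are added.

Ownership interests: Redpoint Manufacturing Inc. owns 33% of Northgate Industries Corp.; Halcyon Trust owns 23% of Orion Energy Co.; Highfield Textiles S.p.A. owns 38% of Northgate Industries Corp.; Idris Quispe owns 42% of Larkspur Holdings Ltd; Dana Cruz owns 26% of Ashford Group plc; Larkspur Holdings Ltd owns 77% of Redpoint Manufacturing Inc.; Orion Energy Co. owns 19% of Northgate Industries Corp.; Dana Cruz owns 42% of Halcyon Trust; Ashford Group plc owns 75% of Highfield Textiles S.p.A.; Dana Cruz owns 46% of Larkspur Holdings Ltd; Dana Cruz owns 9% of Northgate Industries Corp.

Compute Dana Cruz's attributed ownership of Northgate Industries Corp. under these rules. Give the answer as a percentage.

29.934%

Chain via Ashford Group plc → Highfield Textiles S.p.A. (R1): 26% × 75% × 38% = 7.41% of Northgate Industries Corp.
Chain via Larkspur Holdings Ltd → Redpoint Manufacturing Inc. (R1): 46% × 77% × 33% = 11.6886% of Northgate Industries Corp.
Chain via Halcyon Trust → Orion Energy Co. (R1): 42% × 23% × 19% = 1.8354% of Northgate Industries Corp.
Direct interest in Northgate Industries Corp: 9%.
Aggregating (R2): 7.41% + 11.6886% + 1.8354% + 9% = 29.934%.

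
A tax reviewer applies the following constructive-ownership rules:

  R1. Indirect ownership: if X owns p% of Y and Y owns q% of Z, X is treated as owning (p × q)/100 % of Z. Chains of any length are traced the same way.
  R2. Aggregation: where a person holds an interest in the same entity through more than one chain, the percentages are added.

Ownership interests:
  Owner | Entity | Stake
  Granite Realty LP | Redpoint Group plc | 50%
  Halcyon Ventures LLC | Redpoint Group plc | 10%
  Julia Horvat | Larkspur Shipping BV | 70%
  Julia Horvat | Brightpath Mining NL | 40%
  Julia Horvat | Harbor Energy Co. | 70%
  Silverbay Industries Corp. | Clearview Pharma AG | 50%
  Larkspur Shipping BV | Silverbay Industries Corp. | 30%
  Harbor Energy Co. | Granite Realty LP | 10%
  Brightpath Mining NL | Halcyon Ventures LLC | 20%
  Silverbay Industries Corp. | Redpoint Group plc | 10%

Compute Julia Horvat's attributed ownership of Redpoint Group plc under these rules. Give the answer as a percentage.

Chain via Harbor Energy Co. → Granite Realty LP (R1): 70% × 10% × 50% = 3.5% of Redpoint Group plc.
Chain via Larkspur Shipping BV → Silverbay Industries Corp. (R1): 70% × 30% × 10% = 2.1% of Redpoint Group plc.
Chain via Brightpath Mining NL → Halcyon Ventures LLC (R1): 40% × 20% × 10% = 0.8% of Redpoint Group plc.
Aggregating (R2): 3.5% + 2.1% + 0.8% = 6.4%.

6.4%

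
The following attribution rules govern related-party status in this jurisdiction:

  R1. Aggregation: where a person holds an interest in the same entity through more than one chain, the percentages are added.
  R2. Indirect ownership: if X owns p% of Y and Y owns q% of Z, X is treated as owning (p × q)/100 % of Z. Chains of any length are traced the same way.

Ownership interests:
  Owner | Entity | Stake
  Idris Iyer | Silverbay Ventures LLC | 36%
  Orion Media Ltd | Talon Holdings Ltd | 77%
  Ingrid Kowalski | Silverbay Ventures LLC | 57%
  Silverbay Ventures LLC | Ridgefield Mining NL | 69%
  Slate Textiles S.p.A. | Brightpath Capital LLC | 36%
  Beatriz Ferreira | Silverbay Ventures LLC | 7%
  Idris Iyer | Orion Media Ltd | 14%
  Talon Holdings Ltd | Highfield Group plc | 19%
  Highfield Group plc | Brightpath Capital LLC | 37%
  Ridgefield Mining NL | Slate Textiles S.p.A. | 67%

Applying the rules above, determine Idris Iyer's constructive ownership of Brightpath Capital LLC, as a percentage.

Chain via Silverbay Ventures LLC → Ridgefield Mining NL → Slate Textiles S.p.A. (R2): 36% × 69% × 67% × 36% = 5.991408% of Brightpath Capital LLC.
Chain via Orion Media Ltd → Talon Holdings Ltd → Highfield Group plc (R2): 14% × 77% × 19% × 37% = 0.757834% of Brightpath Capital LLC.
Aggregating (R1): 5.991408% + 0.757834% = 6.749242%.

6.749242%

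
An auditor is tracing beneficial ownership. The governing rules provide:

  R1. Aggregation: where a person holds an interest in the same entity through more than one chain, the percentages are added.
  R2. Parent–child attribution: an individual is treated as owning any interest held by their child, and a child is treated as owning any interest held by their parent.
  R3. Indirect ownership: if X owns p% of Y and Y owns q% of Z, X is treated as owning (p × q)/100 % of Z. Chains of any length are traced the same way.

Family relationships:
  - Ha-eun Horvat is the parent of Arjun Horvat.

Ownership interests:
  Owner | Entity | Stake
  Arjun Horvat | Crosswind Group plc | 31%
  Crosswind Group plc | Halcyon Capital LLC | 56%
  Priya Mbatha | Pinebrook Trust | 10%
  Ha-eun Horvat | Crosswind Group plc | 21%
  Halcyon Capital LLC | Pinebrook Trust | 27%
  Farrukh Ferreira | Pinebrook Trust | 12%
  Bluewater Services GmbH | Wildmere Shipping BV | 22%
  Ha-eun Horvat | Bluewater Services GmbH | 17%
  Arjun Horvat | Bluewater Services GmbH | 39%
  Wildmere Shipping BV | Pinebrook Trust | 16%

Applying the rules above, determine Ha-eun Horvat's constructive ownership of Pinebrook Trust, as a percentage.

By parent–child attribution (R2), Ha-eun Horvat is treated as also owning Arjun Horvat's interest in Crosswind Group plc, giving 21% + 31% = 52%.
By parent–child attribution (R2), Ha-eun Horvat is treated as also owning Arjun Horvat's interest in Bluewater Services GmbH, giving 17% + 39% = 56%.
Chain via Crosswind Group plc → Halcyon Capital LLC (R3): 52% × 56% × 27% = 7.8624% of Pinebrook Trust.
Chain via Bluewater Services GmbH → Wildmere Shipping BV (R3): 56% × 22% × 16% = 1.9712% of Pinebrook Trust.
Aggregating (R1): 7.8624% + 1.9712% = 9.8336%.

9.8336%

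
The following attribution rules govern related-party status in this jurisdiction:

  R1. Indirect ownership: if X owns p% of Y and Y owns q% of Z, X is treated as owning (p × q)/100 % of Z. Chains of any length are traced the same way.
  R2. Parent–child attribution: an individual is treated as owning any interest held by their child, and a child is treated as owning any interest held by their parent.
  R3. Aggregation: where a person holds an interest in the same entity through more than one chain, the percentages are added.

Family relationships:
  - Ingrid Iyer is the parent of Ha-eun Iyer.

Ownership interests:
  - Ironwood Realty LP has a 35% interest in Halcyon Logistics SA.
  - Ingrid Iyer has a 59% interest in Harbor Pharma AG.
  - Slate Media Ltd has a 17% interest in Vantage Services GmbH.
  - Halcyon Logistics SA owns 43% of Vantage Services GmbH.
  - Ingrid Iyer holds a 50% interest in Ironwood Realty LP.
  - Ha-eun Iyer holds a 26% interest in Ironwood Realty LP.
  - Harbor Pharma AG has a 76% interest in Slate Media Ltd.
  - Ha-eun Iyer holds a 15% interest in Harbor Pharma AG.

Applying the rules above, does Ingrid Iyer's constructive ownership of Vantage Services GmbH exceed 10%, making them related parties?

By parent–child attribution (R2), Ingrid Iyer is treated as also owning Ha-eun Iyer's interest in Harbor Pharma AG, giving 59% + 15% = 74%.
By parent–child attribution (R2), Ingrid Iyer is treated as also owning Ha-eun Iyer's interest in Ironwood Realty LP, giving 50% + 26% = 76%.
Chain via Harbor Pharma AG → Slate Media Ltd (R1): 74% × 76% × 17% = 9.5608% of Vantage Services GmbH.
Chain via Ironwood Realty LP → Halcyon Logistics SA (R1): 76% × 35% × 43% = 11.438% of Vantage Services GmbH.
Aggregating (R3): 9.5608% + 11.438% = 20.9988%.
20.9988% exceeds the 10% threshold, so Ingrid is a related party to Vantage Services GmbH.

Yes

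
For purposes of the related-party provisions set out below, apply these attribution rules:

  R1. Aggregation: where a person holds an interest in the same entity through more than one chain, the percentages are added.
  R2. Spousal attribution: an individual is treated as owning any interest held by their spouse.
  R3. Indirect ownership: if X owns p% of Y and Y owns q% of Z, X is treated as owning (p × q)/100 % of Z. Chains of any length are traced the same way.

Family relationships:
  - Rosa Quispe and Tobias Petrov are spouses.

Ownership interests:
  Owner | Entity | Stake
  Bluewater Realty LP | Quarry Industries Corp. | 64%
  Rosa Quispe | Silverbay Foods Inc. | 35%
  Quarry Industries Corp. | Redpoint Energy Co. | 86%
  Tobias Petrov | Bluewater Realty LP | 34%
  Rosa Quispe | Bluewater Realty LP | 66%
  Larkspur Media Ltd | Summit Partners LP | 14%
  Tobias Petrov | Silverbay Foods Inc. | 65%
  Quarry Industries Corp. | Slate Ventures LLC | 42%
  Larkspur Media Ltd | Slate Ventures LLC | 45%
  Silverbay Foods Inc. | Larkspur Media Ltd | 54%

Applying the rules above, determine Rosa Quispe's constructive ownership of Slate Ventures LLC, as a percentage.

By spousal attribution (R2), Rosa Quispe is treated as also owning Tobias Petrov's interest in Silverbay Foods Inc, giving 35% + 65% = 100%.
By spousal attribution (R2), Rosa Quispe is treated as also owning Tobias Petrov's interest in Bluewater Realty LP, giving 66% + 34% = 100%.
Chain via Silverbay Foods Inc. → Larkspur Media Ltd (R3): 100% × 54% × 45% = 24.3% of Slate Ventures LLC.
Chain via Bluewater Realty LP → Quarry Industries Corp. (R3): 100% × 64% × 42% = 26.88% of Slate Ventures LLC.
Aggregating (R1): 24.3% + 26.88% = 51.18%.

51.18%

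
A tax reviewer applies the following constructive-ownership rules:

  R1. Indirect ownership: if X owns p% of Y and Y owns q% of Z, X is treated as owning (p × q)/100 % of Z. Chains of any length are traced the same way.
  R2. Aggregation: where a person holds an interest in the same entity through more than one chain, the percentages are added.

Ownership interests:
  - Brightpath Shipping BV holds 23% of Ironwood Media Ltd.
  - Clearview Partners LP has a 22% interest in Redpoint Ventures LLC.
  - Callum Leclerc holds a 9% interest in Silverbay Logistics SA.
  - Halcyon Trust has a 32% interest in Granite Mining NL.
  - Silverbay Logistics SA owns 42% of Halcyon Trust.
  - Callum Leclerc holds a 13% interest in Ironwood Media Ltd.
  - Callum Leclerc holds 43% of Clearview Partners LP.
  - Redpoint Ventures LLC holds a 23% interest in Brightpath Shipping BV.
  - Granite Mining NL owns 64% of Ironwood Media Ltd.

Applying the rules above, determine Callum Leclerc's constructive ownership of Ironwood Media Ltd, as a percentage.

Chain via Clearview Partners LP → Redpoint Ventures LLC → Brightpath Shipping BV (R1): 43% × 22% × 23% × 23% = 0.500434% of Ironwood Media Ltd.
Chain via Silverbay Logistics SA → Halcyon Trust → Granite Mining NL (R1): 9% × 42% × 32% × 64% = 0.774144% of Ironwood Media Ltd.
Direct interest in Ironwood Media Ltd: 13%.
Aggregating (R2): 0.500434% + 0.774144% + 13% = 14.274578%.

14.274578%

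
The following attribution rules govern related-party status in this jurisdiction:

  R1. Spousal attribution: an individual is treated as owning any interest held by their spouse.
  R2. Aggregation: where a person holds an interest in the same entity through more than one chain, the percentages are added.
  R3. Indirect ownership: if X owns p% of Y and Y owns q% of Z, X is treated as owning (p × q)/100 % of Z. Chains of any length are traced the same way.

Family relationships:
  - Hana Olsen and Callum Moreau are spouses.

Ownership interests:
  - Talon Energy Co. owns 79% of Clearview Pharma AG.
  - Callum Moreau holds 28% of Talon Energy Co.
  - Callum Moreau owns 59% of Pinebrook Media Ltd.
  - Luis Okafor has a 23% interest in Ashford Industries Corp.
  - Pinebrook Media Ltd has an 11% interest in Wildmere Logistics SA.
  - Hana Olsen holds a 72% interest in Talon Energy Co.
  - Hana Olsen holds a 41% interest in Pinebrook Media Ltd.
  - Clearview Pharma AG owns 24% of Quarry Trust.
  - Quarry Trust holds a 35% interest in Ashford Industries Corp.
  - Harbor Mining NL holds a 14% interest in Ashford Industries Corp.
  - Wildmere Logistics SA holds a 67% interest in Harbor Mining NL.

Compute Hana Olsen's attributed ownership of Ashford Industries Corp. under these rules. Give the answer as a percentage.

By spousal attribution (R1), Hana Olsen is treated as also owning Callum Moreau's interest in Pinebrook Media Ltd, giving 41% + 59% = 100%.
By spousal attribution (R1), Hana Olsen is treated as also owning Callum Moreau's interest in Talon Energy Co, giving 72% + 28% = 100%.
Chain via Pinebrook Media Ltd → Wildmere Logistics SA → Harbor Mining NL (R3): 100% × 11% × 67% × 14% = 1.0318% of Ashford Industries Corp.
Chain via Talon Energy Co. → Clearview Pharma AG → Quarry Trust (R3): 100% × 79% × 24% × 35% = 6.636% of Ashford Industries Corp.
Aggregating (R2): 1.0318% + 6.636% = 7.6678%.

7.6678%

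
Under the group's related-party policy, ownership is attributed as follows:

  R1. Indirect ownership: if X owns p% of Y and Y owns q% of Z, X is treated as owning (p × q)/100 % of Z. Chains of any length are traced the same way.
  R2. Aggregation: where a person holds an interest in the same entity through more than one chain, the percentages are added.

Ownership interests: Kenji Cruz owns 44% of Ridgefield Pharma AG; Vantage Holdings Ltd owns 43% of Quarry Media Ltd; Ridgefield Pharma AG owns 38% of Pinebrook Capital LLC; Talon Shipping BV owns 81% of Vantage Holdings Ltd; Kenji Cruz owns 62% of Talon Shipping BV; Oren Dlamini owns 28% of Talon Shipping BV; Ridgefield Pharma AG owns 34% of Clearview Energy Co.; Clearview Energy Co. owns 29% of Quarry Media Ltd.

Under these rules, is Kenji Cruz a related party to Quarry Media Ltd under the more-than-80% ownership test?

Chain via Ridgefield Pharma AG → Clearview Energy Co. (R1): 44% × 34% × 29% = 4.3384% of Quarry Media Ltd.
Chain via Talon Shipping BV → Vantage Holdings Ltd (R1): 62% × 81% × 43% = 21.5946% of Quarry Media Ltd.
Aggregating (R2): 4.3384% + 21.5946% = 25.933%.
25.933% does not exceed the 80% threshold, so Kenji is not a related party to Quarry Media Ltd.

No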